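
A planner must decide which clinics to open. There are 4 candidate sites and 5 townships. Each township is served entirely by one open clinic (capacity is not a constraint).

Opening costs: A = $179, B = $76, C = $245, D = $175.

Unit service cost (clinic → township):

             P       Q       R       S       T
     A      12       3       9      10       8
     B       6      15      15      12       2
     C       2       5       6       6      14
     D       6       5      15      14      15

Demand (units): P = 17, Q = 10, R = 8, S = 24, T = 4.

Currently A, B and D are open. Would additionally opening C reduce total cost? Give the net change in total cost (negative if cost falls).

No — net change +57 (cost rises by 57).

Current service cost with {A, B, D}: 452.
Adding C: each township re-picks its cheapest; new service cost 264, saving 188.
Extra fixed cost: 245. Net change = 245 − 188 = 57.
(Totals: 882 → 939.)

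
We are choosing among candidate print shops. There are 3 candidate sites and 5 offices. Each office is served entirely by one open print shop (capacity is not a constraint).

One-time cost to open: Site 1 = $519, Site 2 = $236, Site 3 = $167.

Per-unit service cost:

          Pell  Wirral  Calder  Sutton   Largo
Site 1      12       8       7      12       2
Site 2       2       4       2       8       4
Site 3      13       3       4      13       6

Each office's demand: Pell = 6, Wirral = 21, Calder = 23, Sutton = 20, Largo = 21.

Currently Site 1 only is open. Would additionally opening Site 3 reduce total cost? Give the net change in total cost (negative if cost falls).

Yes — net change −7 (cost falls by 7).

Current service cost with {Site 1}: 683.
Adding Site 3: each office re-picks its cheapest; new service cost 509, saving 174.
Extra fixed cost: 167. Net change = 167 − 174 = -7.
(Totals: 1202 → 1195.)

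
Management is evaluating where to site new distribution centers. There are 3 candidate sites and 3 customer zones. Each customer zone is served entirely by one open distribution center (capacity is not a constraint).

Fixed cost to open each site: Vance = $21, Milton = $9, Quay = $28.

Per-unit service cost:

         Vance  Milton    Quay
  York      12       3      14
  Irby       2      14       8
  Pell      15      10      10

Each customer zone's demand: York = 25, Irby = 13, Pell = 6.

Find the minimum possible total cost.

For any fixed open set, each customer zone goes to its cheapest open site; total = fixed + service.
{Vance, Milton}: York→Milton 3·25=75, Irby→Vance 2·13=26, Pell→Milton 10·6=60. Service 161; fixed 30; total 191.
{Vance, Milton, Quay}: service 161 + fixed 58 = 219
{Milton, Quay}: service 239 + fixed 37 = 276
{Milton}: York→Milton 3·25=75, Irby→Milton 14·13=182, Pell→Milton 10·6=60. Service 317; fixed 9; total 326.
No other subset beats 191.

Minimum total cost: 191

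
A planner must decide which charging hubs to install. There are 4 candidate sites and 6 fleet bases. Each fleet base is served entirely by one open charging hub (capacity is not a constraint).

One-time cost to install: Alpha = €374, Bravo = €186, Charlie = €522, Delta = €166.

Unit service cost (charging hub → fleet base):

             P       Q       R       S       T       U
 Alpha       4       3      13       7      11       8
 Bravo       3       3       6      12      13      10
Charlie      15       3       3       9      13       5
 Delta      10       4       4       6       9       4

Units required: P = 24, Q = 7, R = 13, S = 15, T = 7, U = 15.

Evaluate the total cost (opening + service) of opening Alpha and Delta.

Total cost: 922

Each fleet base is assigned to its cheapest site among the open ones.
{Alpha, Delta}: P→Alpha 4·24=96, Q→Alpha 3·7=21, R→Delta 4·13=52, S→Delta 6·15=90, T→Delta 9·7=63, U→Delta 4·15=60. Service 382; fixed 540; total 922.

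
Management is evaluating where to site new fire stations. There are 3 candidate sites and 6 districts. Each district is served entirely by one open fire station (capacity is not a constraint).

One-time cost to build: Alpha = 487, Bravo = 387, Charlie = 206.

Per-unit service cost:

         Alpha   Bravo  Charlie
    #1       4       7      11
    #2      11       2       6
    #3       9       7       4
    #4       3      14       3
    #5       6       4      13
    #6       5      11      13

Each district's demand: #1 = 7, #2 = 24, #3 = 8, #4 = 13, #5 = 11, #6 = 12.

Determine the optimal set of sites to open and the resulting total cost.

For any fixed open set, each district goes to its cheapest open site; total = fixed + service.
{Charlie}: #1→Charlie 11·7=77, #2→Charlie 6·24=144, #3→Charlie 4·8=32, #4→Charlie 3·13=39, #5→Charlie 13·11=143, #6→Charlie 13·12=156. Service 591; fixed 206; total 797.
{Bravo}: #1→Bravo 7·7=49, #2→Bravo 2·24=48, #3→Bravo 7·8=56, #4→Bravo 14·13=182, #5→Bravo 4·11=44, #6→Bravo 11·12=132. Service 511; fixed 387; total 898.
{Bravo, Charlie}: #1→Bravo 7·7=49, #2→Bravo 2·24=48, #3→Charlie 4·8=32, #4→Charlie 3·13=39, #5→Bravo 4·11=44, #6→Bravo 11·12=132. Service 344; fixed 593; total 937.
{Alpha, Bravo, Charlie}: service 251 + fixed 1080 = 1331
No other subset beats 797.

Open Charlie only; minimum total cost 797.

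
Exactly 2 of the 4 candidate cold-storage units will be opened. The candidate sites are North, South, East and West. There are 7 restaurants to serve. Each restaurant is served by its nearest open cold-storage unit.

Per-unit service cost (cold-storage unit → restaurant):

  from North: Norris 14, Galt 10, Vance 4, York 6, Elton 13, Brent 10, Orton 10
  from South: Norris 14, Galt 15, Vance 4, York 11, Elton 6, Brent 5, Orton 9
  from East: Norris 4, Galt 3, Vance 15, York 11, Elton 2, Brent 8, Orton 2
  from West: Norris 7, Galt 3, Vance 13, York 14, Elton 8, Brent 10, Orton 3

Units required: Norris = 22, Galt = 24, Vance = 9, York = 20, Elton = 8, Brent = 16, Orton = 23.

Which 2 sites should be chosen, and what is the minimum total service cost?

Choose North and East; total service cost 506.

With exactly 2 open, each restaurant uses its cheapest among the chosen.
{North, East}: Norris→East 4·22=88, Galt→East 3·24=72, Vance→North 4·9=36, York→North 6·20=120, Elton→East 2·8=16, Brent→East 8·16=128, Orton→East 2·23=46. Service cost 506.
{South, East}: service cost 558
{North, West}: service cost 675
Among all 6 size-2 choices, {North, East} is lowest.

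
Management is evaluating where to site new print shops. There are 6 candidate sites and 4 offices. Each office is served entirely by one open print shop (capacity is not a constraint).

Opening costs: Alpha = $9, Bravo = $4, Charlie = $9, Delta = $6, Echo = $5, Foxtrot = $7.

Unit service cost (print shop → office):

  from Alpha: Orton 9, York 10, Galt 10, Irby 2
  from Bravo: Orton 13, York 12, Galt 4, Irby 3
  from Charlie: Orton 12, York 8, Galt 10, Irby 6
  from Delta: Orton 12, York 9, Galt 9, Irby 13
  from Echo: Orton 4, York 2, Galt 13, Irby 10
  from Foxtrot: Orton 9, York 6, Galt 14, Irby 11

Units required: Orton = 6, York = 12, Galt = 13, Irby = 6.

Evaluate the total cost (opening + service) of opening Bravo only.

Total cost: 296

Each office is assigned to its cheapest site among the open ones.
{Bravo}: Orton→Bravo 13·6=78, York→Bravo 12·12=144, Galt→Bravo 4·13=52, Irby→Bravo 3·6=18. Service 292; fixed 4; total 296.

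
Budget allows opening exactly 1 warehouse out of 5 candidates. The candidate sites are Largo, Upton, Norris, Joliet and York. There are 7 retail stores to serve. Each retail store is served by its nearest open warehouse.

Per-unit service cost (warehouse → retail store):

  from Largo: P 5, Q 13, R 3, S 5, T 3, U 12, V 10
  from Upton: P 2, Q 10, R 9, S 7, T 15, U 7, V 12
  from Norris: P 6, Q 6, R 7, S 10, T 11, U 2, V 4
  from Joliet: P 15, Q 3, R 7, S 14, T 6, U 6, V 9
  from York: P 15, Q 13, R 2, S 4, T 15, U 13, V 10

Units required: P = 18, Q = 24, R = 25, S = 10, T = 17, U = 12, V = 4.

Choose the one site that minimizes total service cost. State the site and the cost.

Choose Norris only; total service cost 754.

With exactly 1 open, each retail store uses its cheapest among the chosen.
{Norris}: P→Norris 6·18=108, Q→Norris 6·24=144, R→Norris 7·25=175, S→Norris 10·10=100, T→Norris 11·17=187, U→Norris 2·12=24, V→Norris 4·4=16. Service cost 754.
{Largo}: service cost 762
{Joliet}: service cost 867
Among all 5 size-1 choices, {Norris} is lowest.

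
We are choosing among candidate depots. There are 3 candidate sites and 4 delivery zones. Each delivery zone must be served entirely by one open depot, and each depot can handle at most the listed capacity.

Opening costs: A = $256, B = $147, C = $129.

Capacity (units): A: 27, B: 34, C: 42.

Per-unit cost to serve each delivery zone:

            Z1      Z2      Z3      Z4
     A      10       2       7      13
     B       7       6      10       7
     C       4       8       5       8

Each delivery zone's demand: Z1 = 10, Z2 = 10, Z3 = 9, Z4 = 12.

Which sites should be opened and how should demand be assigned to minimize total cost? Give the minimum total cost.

Minimum total cost: 390

Open {C}: Z1→C 4·10=40, Z2→C 8·10=80, Z3→C 5·9=45, Z4→C 8·12=96.
Loads: C carries 41/42. Service 261; fixed 129; total 390.
Next best feasible plan costs 505.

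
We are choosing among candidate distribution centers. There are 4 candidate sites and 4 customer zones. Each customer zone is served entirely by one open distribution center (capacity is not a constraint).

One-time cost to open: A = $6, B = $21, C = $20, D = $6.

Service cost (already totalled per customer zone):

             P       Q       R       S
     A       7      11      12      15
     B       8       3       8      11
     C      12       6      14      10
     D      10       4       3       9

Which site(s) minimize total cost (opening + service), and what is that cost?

For any fixed open set, each customer zone goes to its cheapest open site; total = fixed + service.
{D}: P→D 10, Q→D 4, R→D 3, S→D 9. Service 26; fixed 6; total 32.
{A, D}: service 23 + fixed 12 = 35
{B, D}: service 23 + fixed 27 = 50
{A, B, C, D}: P→A 7, Q→B 3, R→D 3, S→D 9. Service 22; fixed 53; total 75.
(All 15 nonempty subsets were checked; D only is lowest.)

Open D only; minimum total cost 32.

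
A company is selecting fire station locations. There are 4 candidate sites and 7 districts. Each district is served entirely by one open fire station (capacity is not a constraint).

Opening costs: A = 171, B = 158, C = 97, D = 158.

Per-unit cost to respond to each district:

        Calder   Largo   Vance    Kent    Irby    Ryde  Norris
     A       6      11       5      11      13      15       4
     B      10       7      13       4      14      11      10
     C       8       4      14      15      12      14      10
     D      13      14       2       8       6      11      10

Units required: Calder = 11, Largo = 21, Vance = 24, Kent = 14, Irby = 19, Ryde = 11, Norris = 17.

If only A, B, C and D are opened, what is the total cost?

Total cost: 1141

Each district is assigned to its cheapest site among the open ones.
{A, B, C, D}: Calder→A 6·11=66, Largo→C 4·21=84, Vance→D 2·24=48, Kent→B 4·14=56, Irby→D 6·19=114, Ryde→B 11·11=121, Norris→A 4·17=68. Service 557; fixed 584; total 1141.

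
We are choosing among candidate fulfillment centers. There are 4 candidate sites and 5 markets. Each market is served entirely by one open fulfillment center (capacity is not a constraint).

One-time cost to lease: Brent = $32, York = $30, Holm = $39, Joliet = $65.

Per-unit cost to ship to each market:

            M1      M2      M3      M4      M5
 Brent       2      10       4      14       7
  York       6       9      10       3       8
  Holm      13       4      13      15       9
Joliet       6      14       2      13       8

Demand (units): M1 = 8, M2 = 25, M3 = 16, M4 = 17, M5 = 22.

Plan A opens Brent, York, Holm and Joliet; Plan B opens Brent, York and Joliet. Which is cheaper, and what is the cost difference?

Plan A: {Brent, York, Holm, Joliet}: M1→Brent 2·8=16, M2→Holm 4·25=100, M3→Joliet 2·16=32, M4→York 3·17=51, M5→Brent 7·22=154. Service 353; fixed 166; total 519.
Plan B: {Brent, York, Joliet}: M1→Brent 2·8=16, M2→York 9·25=225, M3→Joliet 2·16=32, M4→York 3·17=51, M5→Brent 7·22=154. Service 478; fixed 127; total 605.
Difference: |519 − 605| = 86.

Plan A is cheaper by 86.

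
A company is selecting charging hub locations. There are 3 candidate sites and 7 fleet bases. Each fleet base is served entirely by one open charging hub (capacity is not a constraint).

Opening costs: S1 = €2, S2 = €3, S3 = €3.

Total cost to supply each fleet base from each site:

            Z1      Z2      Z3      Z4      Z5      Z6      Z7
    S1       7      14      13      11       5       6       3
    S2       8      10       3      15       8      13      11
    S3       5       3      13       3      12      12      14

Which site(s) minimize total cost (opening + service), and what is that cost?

Open S1, S2 and S3; minimum total cost 36.

For any fixed open set, each fleet base goes to its cheapest open site; total = fixed + service.
{S1, S2, S3}: Z1→S3 5, Z2→S3 3, Z3→S2 3, Z4→S3 3, Z5→S1 5, Z6→S1 6, Z7→S1 3. Service 28; fixed 8; total 36.
{S1, S3}: Z1→S3 5, Z2→S3 3, Z3→S1 13, Z4→S3 3, Z5→S1 5, Z6→S1 6, Z7→S1 3. Service 38; fixed 5; total 43.
{S1, S2}: Z1→S1 7, Z2→S2 10, Z3→S2 3, Z4→S1 11, Z5→S1 5, Z6→S1 6, Z7→S1 3. Service 45; fixed 5; total 50.
{S1}: service 59 + fixed 2 = 61
No other subset beats 36.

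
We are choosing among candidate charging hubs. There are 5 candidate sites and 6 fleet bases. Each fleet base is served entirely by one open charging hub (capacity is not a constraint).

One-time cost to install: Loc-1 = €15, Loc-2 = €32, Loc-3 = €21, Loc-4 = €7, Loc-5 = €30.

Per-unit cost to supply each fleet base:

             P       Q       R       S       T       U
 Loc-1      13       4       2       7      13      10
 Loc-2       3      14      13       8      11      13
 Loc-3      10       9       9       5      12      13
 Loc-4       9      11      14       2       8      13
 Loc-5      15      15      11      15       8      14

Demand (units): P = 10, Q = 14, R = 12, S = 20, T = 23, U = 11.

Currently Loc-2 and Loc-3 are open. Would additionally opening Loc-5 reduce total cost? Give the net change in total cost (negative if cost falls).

Current service cost with {Loc-2, Loc-3}: 760.
Adding Loc-5: each fleet base re-picks its cheapest; new service cost 691, saving 69.
Extra fixed cost: 30. Net change = 30 − 69 = -39.
(Totals: 813 → 774.)

Yes — net change −39 (cost falls by 39).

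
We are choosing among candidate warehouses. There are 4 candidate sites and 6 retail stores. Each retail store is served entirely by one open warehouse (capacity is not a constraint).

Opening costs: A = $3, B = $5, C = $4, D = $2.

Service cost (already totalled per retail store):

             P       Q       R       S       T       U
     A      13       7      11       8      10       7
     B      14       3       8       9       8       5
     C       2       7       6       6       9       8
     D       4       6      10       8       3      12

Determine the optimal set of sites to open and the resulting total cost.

Open B, C and D; minimum total cost 36.

For any fixed open set, each retail store goes to its cheapest open site; total = fixed + service.
{B, C, D}: P→C 2, Q→B 3, R→C 6, S→C 6, T→D 3, U→B 5. Service 25; fixed 11; total 36.
{C, D}: service 31 + fixed 6 = 37
{B, D}: P→D 4, Q→B 3, R→B 8, S→D 8, T→D 3, U→B 5. Service 31; fixed 7; total 38.
{A, B, C, D}: service 25 + fixed 14 = 39
(All 15 nonempty subsets were checked; B, C and D is lowest.)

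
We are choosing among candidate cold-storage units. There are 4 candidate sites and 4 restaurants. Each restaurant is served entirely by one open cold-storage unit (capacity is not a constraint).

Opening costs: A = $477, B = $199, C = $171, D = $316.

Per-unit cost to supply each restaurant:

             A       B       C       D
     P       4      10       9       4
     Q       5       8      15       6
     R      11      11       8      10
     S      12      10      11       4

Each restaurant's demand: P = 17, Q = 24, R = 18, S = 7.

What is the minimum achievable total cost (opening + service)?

For any fixed open set, each restaurant goes to its cheapest open site; total = fixed + service.
{D}: P→D 4·17=68, Q→D 6·24=144, R→D 10·18=180, S→D 4·7=28. Service 420; fixed 316; total 736.
{B}: service 630 + fixed 199 = 829
{C, D}: service 384 + fixed 487 = 871
{A, B, C, D}: service 360 + fixed 1163 = 1523
(All 15 nonempty subsets were checked; D only is lowest.)

Minimum total cost: 736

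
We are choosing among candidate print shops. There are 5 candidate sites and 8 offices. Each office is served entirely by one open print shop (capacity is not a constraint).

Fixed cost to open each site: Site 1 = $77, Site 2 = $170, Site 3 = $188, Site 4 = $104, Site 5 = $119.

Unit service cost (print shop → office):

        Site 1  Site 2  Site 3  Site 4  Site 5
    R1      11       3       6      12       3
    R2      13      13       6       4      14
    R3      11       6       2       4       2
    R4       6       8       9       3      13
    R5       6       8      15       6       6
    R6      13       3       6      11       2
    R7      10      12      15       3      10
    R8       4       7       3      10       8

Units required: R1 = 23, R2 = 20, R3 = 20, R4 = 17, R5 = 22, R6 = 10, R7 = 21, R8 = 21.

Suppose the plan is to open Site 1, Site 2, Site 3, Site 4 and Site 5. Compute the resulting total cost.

Each office is assigned to its cheapest site among the open ones.
{Site 1, Site 2, Site 3, Site 4, Site 5}: R1→Site 2 3·23=69, R2→Site 4 4·20=80, R3→Site 3 2·20=40, R4→Site 4 3·17=51, R5→Site 1 6·22=132, R6→Site 5 2·10=20, R7→Site 4 3·21=63, R8→Site 3 3·21=63. Service 518; fixed 658; total 1176.

Total cost: 1176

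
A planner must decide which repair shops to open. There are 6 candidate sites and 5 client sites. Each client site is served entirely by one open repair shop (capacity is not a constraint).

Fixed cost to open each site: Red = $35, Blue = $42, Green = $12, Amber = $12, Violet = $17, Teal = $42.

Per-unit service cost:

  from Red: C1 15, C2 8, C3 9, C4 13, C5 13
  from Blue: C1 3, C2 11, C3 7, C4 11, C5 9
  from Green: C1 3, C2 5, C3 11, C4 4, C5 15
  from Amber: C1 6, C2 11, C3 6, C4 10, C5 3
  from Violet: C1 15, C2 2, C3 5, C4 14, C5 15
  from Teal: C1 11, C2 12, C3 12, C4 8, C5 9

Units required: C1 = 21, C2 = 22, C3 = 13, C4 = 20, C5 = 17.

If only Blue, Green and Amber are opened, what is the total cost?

Each client site is assigned to its cheapest site among the open ones.
{Blue, Green, Amber}: C1→Blue 3·21=63, C2→Green 5·22=110, C3→Amber 6·13=78, C4→Green 4·20=80, C5→Amber 3·17=51. Service 382; fixed 66; total 448.

Total cost: 448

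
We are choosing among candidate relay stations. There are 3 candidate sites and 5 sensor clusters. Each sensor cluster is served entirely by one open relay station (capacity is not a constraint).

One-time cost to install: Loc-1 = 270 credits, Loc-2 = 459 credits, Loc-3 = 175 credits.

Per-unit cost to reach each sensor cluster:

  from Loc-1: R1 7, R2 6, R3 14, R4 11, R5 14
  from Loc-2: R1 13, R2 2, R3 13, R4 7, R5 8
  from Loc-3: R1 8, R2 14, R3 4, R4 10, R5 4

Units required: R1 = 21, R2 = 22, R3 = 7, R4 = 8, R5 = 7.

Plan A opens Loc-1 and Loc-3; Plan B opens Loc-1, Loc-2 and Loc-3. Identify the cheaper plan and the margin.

Plan A is cheaper by 347.

Plan A: {Loc-1, Loc-3}: R1→Loc-1 7·21=147, R2→Loc-1 6·22=132, R3→Loc-3 4·7=28, R4→Loc-3 10·8=80, R5→Loc-3 4·7=28. Service 415; fixed 445; total 860.
Plan B: {Loc-1, Loc-2, Loc-3}: R1→Loc-1 7·21=147, R2→Loc-2 2·22=44, R3→Loc-3 4·7=28, R4→Loc-2 7·8=56, R5→Loc-3 4·7=28. Service 303; fixed 904; total 1207.
Difference: |860 − 1207| = 347.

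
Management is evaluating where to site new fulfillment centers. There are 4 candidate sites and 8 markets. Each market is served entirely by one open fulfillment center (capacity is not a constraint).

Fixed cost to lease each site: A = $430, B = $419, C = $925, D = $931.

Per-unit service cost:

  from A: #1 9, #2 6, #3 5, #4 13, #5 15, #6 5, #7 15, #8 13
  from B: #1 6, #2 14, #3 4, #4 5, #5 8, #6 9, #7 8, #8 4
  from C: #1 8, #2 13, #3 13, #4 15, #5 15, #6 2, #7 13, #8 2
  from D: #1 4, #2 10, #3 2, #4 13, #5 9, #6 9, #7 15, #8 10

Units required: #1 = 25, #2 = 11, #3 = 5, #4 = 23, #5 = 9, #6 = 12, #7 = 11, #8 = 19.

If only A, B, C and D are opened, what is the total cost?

Total cost: 3218

Each market is assigned to its cheapest site among the open ones.
{A, B, C, D}: #1→D 4·25=100, #2→A 6·11=66, #3→D 2·5=10, #4→B 5·23=115, #5→B 8·9=72, #6→C 2·12=24, #7→B 8·11=88, #8→C 2·19=38. Service 513; fixed 2705; total 3218.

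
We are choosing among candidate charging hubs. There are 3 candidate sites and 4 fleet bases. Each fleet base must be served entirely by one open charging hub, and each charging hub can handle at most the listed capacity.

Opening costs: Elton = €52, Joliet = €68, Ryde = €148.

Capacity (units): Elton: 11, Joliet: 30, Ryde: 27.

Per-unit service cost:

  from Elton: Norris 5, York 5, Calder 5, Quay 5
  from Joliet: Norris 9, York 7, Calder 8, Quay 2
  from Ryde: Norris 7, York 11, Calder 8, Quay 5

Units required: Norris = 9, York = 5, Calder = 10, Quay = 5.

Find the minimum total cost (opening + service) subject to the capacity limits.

Minimum total cost: 274

Open {Joliet}: Norris→Joliet 9·9=81, York→Joliet 7·5=35, Calder→Joliet 8·10=80, Quay→Joliet 2·5=10.
Loads: Joliet carries 29/30. Service 206; fixed 68; total 274.
Next best feasible plan costs 290.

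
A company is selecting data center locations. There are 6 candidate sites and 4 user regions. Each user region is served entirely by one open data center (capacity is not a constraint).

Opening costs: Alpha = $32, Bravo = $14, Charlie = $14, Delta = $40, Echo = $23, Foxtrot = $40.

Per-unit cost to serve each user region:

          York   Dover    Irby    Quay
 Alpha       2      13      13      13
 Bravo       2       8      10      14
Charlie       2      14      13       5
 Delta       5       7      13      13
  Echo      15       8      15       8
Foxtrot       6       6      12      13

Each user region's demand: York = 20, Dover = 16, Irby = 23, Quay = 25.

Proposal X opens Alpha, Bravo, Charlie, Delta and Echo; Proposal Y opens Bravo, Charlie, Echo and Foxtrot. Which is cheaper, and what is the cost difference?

Proposal X: {Alpha, Bravo, Charlie, Delta, Echo}: York→Alpha 2·20=40, Dover→Delta 7·16=112, Irby→Bravo 10·23=230, Quay→Charlie 5·25=125. Service 507; fixed 123; total 630.
Proposal Y: {Bravo, Charlie, Echo, Foxtrot}: York→Bravo 2·20=40, Dover→Foxtrot 6·16=96, Irby→Bravo 10·23=230, Quay→Charlie 5·25=125. Service 491; fixed 91; total 582.
Difference: |630 − 582| = 48.

Proposal Y is cheaper by 48.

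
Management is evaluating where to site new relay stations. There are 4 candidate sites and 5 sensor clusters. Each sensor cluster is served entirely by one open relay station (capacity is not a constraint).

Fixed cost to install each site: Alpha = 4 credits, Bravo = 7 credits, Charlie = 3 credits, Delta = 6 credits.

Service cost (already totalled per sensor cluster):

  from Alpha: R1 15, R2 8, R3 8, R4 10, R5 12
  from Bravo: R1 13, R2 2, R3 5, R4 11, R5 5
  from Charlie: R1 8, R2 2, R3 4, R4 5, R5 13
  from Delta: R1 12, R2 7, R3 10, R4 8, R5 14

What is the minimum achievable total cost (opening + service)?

Minimum total cost: 34

For any fixed open set, each sensor cluster goes to its cheapest open site; total = fixed + service.
{Bravo, Charlie}: R1→Charlie 8, R2→Bravo 2, R3→Charlie 4, R4→Charlie 5, R5→Bravo 5. Service 24; fixed 10; total 34.
{Charlie}: service 32 + fixed 3 = 35
{Alpha, Bravo, Charlie}: service 24 + fixed 14 = 38
{Alpha, Bravo, Charlie, Delta}: service 24 + fixed 20 = 44
No other subset beats 34.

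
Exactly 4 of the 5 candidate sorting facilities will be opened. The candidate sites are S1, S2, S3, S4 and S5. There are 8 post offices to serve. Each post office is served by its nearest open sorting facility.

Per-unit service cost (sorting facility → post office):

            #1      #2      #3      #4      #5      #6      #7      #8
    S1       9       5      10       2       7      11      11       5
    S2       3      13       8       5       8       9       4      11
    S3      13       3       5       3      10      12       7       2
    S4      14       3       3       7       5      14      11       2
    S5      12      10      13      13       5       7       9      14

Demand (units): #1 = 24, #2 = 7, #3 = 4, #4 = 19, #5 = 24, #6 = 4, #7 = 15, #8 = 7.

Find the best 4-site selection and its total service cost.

With exactly 4 open, each post office uses its cheapest among the chosen.
{S1, S2, S4, S5}: #1→S2 3·24=72, #2→S4 3·7=21, #3→S4 3·4=12, #4→S1 2·19=38, #5→S4 5·24=120, #6→S5 7·4=28, #7→S2 4·15=60, #8→S4 2·7=14. Service cost 365.
{S1, S2, S3, S4}: service cost 373
{S1, S2, S3, S5}: service cost 373
Among all 5 size-4 choices, {S1, S2, S4, S5} is lowest.

Choose S1, S2, S4 and S5; total service cost 365.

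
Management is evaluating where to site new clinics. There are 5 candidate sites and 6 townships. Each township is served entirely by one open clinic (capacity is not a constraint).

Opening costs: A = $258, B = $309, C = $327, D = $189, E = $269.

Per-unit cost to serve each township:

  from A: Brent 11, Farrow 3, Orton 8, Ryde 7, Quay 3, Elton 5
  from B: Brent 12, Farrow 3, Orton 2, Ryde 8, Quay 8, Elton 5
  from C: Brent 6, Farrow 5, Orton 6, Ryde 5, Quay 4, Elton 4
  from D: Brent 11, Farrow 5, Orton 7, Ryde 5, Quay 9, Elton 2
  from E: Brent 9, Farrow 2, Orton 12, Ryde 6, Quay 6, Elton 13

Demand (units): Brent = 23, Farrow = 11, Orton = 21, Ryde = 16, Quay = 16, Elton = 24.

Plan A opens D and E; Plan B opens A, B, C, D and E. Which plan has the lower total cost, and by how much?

Plan A is cheaper by 672.

Plan A: {D, E}: Brent→E 9·23=207, Farrow→E 2·11=22, Orton→D 7·21=147, Ryde→D 5·16=80, Quay→E 6·16=96, Elton→D 2·24=48. Service 600; fixed 458; total 1058.
Plan B: {A, B, C, D, E}: Brent→C 6·23=138, Farrow→E 2·11=22, Orton→B 2·21=42, Ryde→C 5·16=80, Quay→A 3·16=48, Elton→D 2·24=48. Service 378; fixed 1352; total 1730.
Difference: |1058 − 1730| = 672.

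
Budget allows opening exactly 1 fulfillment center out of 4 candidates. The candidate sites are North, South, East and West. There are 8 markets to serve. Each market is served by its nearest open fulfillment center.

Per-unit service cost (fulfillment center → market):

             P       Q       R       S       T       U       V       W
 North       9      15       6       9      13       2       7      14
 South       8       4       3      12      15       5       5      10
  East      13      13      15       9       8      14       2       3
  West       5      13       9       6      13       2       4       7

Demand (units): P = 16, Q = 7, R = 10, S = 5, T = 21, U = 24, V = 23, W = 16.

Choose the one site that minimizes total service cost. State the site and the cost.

With exactly 1 open, each market uses its cheapest among the chosen.
{West}: P→West 5·16=80, Q→West 13·7=91, R→West 9·10=90, S→West 6·5=30, T→West 13·21=273, U→West 2·24=48, V→West 4·23=92, W→West 7·16=112. Service cost 816.
{South}: service cost 956
{North}: service cost 1060
Among all 4 size-1 choices, {West} is lowest.

Choose West only; total service cost 816.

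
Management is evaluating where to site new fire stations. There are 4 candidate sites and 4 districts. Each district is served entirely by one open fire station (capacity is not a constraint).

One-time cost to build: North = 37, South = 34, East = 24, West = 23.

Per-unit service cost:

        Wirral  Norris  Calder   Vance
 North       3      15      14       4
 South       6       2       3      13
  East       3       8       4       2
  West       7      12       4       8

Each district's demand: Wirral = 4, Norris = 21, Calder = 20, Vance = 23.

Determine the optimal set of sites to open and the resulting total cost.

For any fixed open set, each district goes to its cheapest open site; total = fixed + service.
{South, East}: Wirral→East 3·4=12, Norris→South 2·21=42, Calder→South 3·20=60, Vance→East 2·23=46. Service 160; fixed 58; total 218.
{South, East, West}: service 160 + fixed 81 = 241
{North, South, East}: service 160 + fixed 95 = 255
{North, South, East, West}: Wirral→North 3·4=12, Norris→South 2·21=42, Calder→South 3·20=60, Vance→East 2·23=46. Service 160; fixed 118; total 278.
No other subset beats 218.

Open South and East; minimum total cost 218.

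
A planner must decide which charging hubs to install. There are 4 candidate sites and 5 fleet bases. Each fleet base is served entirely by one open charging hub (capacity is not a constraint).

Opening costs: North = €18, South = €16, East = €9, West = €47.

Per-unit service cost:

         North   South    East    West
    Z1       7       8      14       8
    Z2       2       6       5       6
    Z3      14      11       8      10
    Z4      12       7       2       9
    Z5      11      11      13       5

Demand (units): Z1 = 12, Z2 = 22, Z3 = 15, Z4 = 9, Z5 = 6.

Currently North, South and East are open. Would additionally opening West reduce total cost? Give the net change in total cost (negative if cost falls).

Current service cost with {North, South, East}: 332.
Adding West: each fleet base re-picks its cheapest; new service cost 296, saving 36.
Extra fixed cost: 47. Net change = 47 − 36 = 11.
(Totals: 375 → 386.)

No — net change +11 (cost rises by 11).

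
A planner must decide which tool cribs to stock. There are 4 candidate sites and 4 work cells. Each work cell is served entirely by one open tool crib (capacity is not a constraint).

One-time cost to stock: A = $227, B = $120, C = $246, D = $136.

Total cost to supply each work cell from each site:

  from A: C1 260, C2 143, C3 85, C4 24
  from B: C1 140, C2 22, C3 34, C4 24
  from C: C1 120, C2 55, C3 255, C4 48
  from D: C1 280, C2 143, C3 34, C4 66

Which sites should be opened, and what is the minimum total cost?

For any fixed open set, each work cell goes to its cheapest open site; total = fixed + service.
{B}: C1→B 140, C2→B 22, C3→B 34, C4→B 24. Service 220; fixed 120; total 340.
{B, D}: service 220 + fixed 256 = 476
{B, C}: service 200 + fixed 366 = 566
{A, B, C, D}: service 200 + fixed 729 = 929
No other subset beats 340.

Open B only; minimum total cost 340.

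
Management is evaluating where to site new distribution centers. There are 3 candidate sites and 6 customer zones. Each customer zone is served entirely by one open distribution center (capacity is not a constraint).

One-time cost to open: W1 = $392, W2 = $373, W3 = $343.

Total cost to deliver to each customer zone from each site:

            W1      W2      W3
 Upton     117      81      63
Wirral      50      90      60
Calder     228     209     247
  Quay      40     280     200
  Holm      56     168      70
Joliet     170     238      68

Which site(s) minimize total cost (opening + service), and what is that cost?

For any fixed open set, each customer zone goes to its cheapest open site; total = fixed + service.
{W3}: Upton→W3 63, Wirral→W3 60, Calder→W3 247, Quay→W3 200, Holm→W3 70, Joliet→W3 68. Service 708; fixed 343; total 1051.
{W1}: service 661 + fixed 392 = 1053
{W1, W3}: Upton→W3 63, Wirral→W1 50, Calder→W1 228, Quay→W1 40, Holm→W1 56, Joliet→W3 68. Service 505; fixed 735; total 1240.
{W1, W2, W3}: service 486 + fixed 1108 = 1594
No other subset beats 1051.

Open W3 only; minimum total cost 1051.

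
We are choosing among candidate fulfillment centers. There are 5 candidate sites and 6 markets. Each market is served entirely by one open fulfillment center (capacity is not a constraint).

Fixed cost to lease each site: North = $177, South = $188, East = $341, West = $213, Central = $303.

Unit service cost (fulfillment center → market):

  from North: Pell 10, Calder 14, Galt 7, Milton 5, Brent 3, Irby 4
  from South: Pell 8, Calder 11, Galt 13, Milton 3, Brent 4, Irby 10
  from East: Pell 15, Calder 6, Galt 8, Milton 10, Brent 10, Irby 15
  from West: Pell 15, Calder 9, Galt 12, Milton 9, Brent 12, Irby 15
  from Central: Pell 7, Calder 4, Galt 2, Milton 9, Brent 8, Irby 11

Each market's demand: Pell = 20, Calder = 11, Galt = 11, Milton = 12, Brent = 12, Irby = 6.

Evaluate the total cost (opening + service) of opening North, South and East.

Each market is assigned to its cheapest site among the open ones.
{North, South, East}: Pell→South 8·20=160, Calder→East 6·11=66, Galt→North 7·11=77, Milton→South 3·12=36, Brent→North 3·12=36, Irby→North 4·6=24. Service 399; fixed 706; total 1105.

Total cost: 1105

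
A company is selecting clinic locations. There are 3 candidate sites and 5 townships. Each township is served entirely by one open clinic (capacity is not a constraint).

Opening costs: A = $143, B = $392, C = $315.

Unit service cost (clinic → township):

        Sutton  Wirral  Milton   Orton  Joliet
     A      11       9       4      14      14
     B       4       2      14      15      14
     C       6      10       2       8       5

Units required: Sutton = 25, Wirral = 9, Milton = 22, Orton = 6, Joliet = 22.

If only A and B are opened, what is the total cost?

Total cost: 1133

Each township is assigned to its cheapest site among the open ones.
{A, B}: Sutton→B 4·25=100, Wirral→B 2·9=18, Milton→A 4·22=88, Orton→A 14·6=84, Joliet→A 14·22=308. Service 598; fixed 535; total 1133.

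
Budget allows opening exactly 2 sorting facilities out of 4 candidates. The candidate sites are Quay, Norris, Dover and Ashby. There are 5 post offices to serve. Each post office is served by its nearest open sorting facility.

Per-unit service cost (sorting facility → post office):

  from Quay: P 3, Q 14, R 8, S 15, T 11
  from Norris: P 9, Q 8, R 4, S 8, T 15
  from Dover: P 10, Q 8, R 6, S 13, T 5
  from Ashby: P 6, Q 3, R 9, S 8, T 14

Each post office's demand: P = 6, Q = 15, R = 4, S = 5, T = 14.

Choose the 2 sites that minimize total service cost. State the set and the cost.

With exactly 2 open, each post office uses its cheapest among the chosen.
{Dover, Ashby}: P→Ashby 6·6=36, Q→Ashby 3·15=45, R→Dover 6·4=24, S→Ashby 8·5=40, T→Dover 5·14=70. Service cost 215.
{Quay, Ashby}: service cost 289
{Quay, Dover}: service cost 297
Among all 6 size-2 choices, {Dover, Ashby} is lowest.

Choose Dover and Ashby; total service cost 215.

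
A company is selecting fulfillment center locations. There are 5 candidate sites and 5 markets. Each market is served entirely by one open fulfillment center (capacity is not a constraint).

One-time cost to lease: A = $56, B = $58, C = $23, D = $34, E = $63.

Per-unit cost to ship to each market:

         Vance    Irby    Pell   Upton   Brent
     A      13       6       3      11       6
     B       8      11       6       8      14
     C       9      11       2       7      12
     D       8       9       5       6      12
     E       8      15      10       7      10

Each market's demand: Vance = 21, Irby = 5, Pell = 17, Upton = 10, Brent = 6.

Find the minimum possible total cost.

Minimum total cost: 435

For any fixed open set, each market goes to its cheapest open site; total = fixed + service.
{A, D}: Vance→D 8·21=168, Irby→A 6·5=30, Pell→A 3·17=51, Upton→D 6·10=60, Brent→A 6·6=36. Service 345; fixed 90; total 435.
{C, D}: service 379 + fixed 57 = 436
{A, C}: service 359 + fixed 79 = 438
{A, B, C, D, E}: Vance→B 8·21=168, Irby→A 6·5=30, Pell→C 2·17=34, Upton→D 6·10=60, Brent→A 6·6=36. Service 328; fixed 234; total 562.
No other subset beats 435.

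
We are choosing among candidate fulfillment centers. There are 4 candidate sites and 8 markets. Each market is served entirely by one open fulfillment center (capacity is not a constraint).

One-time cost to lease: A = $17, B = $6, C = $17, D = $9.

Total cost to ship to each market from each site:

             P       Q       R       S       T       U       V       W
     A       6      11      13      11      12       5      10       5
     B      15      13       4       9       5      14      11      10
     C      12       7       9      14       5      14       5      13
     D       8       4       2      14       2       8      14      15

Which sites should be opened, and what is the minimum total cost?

Open B and D; minimum total cost 69.

For any fixed open set, each market goes to its cheapest open site; total = fixed + service.
{B, D}: P→D 8, Q→D 4, R→D 2, S→B 9, T→D 2, U→D 8, V→B 11, W→B 10. Service 54; fixed 15; total 69.
{A, D}: P→A 6, Q→D 4, R→D 2, S→A 11, T→D 2, U→A 5, V→A 10, W→A 5. Service 45; fixed 26; total 71.
{A, B, D}: service 43 + fixed 32 = 75
{A, B, C, D}: P→A 6, Q→D 4, R→D 2, S→B 9, T→D 2, U→A 5, V→C 5, W→A 5. Service 38; fixed 49; total 87.
No other subset beats 69.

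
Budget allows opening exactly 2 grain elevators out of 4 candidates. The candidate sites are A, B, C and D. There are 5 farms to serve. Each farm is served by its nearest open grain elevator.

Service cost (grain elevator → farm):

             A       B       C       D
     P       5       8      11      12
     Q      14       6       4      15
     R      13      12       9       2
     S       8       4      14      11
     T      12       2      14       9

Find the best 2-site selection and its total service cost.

Choose B and D; total service cost 22.

With exactly 2 open, each farm uses its cheapest among the chosen.
{B, D}: P→B 8, Q→B 6, R→D 2, S→B 4, T→B 2. Service cost 22.
{B, C}: service cost 27
{A, B}: service cost 29
Among all 6 size-2 choices, {B, D} is lowest.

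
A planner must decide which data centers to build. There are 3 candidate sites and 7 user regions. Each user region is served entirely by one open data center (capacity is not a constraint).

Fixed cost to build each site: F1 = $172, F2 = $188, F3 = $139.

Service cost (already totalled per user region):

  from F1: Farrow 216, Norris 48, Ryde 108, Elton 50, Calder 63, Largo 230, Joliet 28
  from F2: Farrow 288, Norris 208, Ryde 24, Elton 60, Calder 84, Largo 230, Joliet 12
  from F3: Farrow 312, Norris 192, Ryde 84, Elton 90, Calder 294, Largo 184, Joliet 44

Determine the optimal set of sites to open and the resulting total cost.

Open F1 only; minimum total cost 915.

For any fixed open set, each user region goes to its cheapest open site; total = fixed + service.
{F1}: Farrow→F1 216, Norris→F1 48, Ryde→F1 108, Elton→F1 50, Calder→F1 63, Largo→F1 230, Joliet→F1 28. Service 743; fixed 172; total 915.
{F1, F3}: service 673 + fixed 311 = 984
{F1, F2}: Farrow→F1 216, Norris→F1 48, Ryde→F2 24, Elton→F1 50, Calder→F1 63, Largo→F1 230, Joliet→F2 12. Service 643; fixed 360; total 1003.
{F1, F2, F3}: Farrow→F1 216, Norris→F1 48, Ryde→F2 24, Elton→F1 50, Calder→F1 63, Largo→F3 184, Joliet→F2 12. Service 597; fixed 499; total 1096.
No other subset beats 915.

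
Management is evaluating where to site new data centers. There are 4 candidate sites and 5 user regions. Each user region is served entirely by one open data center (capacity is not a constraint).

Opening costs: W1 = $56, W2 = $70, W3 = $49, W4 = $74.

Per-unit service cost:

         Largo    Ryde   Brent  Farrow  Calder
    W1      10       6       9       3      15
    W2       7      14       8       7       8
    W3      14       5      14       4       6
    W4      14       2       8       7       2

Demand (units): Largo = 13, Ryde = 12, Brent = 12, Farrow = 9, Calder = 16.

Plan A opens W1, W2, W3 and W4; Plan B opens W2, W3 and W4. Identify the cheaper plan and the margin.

Plan A: {W1, W2, W3, W4}: Largo→W2 7·13=91, Ryde→W4 2·12=24, Brent→W2 8·12=96, Farrow→W1 3·9=27, Calder→W4 2·16=32. Service 270; fixed 249; total 519.
Plan B: {W2, W3, W4}: Largo→W2 7·13=91, Ryde→W4 2·12=24, Brent→W2 8·12=96, Farrow→W3 4·9=36, Calder→W4 2·16=32. Service 279; fixed 193; total 472.
Difference: |519 − 472| = 47.

Plan B is cheaper by 47.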